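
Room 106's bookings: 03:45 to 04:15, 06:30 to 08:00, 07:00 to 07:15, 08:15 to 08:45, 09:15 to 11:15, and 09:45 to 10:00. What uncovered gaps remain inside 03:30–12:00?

03:30–03:45, 04:15–06:30, 08:00–08:15, 08:45–09:15, 11:15–12:00

After merging, the occupied span is 03:45–04:15, 06:30–08:00, 08:15–08:45, 09:15–11:15.
Complement within 03:30–12:00: 03:30–03:45, 04:15–06:30, 08:00–08:15, 08:45–09:15, 11:15–12:00.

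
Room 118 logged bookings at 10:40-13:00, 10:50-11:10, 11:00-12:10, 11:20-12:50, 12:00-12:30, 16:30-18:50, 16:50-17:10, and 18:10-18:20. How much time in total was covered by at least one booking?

Merged: 10:40-13:00, 16:30-18:50.
Lengths: 2 h 20 min + 2 h 20 min = 4 h 40 min.

4 h 40 min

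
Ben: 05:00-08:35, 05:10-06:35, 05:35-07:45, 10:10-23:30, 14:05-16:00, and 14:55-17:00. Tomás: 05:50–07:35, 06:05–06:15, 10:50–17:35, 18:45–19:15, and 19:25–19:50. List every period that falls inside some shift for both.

05:50–07:35, 10:50–17:35, 18:45–19:15, 19:25–19:50

First set merges to 05:00–08:35, 10:10–23:30.
Second set merges to 05:50–07:35, 10:50–17:35, 18:45–19:15, 19:25–19:50.
05:00–08:35 meets the second set on 05:50–07:35.
10:10–23:30 meets the second set on 10:50–17:35, 18:45–19:15, 19:25–19:50.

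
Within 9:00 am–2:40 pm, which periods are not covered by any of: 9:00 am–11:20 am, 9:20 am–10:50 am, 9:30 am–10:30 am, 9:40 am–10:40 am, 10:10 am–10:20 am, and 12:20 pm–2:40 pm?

Covered (merged): 9:00 am–11:20 am, 12:20 pm–2:40 pm.
Gaps within 9:00 am–2:40 pm: 11:20 am–12:20 pm.

11:20 am–12:20 pm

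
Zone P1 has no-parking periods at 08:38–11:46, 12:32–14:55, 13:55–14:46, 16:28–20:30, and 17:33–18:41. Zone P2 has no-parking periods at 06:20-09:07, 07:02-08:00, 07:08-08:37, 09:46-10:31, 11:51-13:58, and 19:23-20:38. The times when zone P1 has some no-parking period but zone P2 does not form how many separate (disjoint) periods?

4

Merge the first list: 08:38-11:46, 12:32-14:55, 16:28-20:30.
Merge the second list: 06:20-09:07, 09:46-10:31, 11:51-13:58, 19:23-20:38.
A \ B = 09:07-09:46, 10:31-11:46, 13:58-14:55, 16:28-19:23.
That is 4 disjoint pieces.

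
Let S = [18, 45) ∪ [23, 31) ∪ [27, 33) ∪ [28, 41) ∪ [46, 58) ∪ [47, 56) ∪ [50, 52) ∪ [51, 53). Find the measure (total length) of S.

Merged: [18, 45), [46, 58).
Lengths: 27 + 12 = 39.

39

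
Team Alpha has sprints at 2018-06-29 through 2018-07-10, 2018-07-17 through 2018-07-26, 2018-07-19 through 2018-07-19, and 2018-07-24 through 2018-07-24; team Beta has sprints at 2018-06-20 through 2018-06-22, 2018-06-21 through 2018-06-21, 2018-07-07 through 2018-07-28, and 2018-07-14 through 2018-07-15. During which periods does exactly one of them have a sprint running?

2018-06-20 through 2018-06-22, 2018-06-29 through 2018-07-06, 2018-07-11 through 2018-07-16, 2018-07-27 through 2018-07-28

A, merged: 2018-06-29 through 2018-07-10, 2018-07-17 through 2018-07-26.
B, merged: 2018-06-20 through 2018-06-22, 2018-07-07 through 2018-07-28.
A but not B: 2018-06-29 through 2018-07-06.
B but not A: 2018-06-20 through 2018-06-22, 2018-07-11 through 2018-07-16, 2018-07-27 through 2018-07-28.
Combining gives A △ B.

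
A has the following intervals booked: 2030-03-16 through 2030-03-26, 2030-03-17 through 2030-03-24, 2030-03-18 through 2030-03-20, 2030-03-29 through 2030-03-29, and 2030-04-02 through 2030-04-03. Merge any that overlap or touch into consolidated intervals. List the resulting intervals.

2030-03-17 through 2030-03-24 overlaps/touches 2030-03-16 through 2030-03-26 → extend to 2030-03-16 through 2030-03-26.
2030-03-18 through 2030-03-20 overlaps/touches 2030-03-16 through 2030-03-26 → extend to 2030-03-16 through 2030-03-26.
2030-03-29 through 2030-03-29 is disjoint → start new block.
2030-04-02 through 2030-04-03 is disjoint → start new block.

2030-03-16 through 2030-03-26, 2030-03-29 through 2030-03-29, 2030-04-02 through 2030-04-03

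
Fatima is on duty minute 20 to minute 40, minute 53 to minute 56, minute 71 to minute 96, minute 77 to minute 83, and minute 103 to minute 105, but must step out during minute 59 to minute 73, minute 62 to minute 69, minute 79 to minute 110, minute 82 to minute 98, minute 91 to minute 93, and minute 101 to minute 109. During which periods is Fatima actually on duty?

minute 20 to minute 40, minute 53 to minute 56, minute 73 to minute 79

Merge the first list: minute 20 to minute 40, minute 53 to minute 56, minute 71 to minute 96, minute 103 to minute 105.
Merge the second list: minute 59 to minute 73, minute 79 to minute 110.
minute 20 to minute 40: nothing removed.
minute 53 to minute 56: nothing removed.
minute 71 to minute 96 \ B = minute 73 to minute 79.
minute 103 to minute 105: entirely removed.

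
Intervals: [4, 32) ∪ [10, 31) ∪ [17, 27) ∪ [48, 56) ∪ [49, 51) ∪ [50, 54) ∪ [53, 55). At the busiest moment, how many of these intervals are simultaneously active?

3

At 17, 3 of the intervals are simultaneously active.
No point has more.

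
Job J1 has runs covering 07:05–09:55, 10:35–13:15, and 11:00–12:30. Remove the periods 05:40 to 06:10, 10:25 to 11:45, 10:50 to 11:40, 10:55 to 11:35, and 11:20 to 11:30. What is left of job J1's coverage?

A, merged: 07:05–09:55, 10:35–13:15.
B, merged: 05:40–06:10, 10:25–11:45.
07:05–09:55: nothing removed.
10:35–13:15 \ B = 11:45–13:15.

07:05–09:55, 11:45–13:15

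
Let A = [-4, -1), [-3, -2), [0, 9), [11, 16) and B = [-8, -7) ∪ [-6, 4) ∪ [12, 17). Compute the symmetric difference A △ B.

A, merged: [-4, -1), [0, 9), [11, 16).
A \ B = [4, 9), [11, 12).
B \ A = [-8, -7), [-6, -4), [-1, 0), [16, 17).
Union of the two gives the symmetric difference.

[-8, -7) ∪ [-6, -4) ∪ [-1, 0) ∪ [4, 9) ∪ [11, 12) ∪ [16, 17)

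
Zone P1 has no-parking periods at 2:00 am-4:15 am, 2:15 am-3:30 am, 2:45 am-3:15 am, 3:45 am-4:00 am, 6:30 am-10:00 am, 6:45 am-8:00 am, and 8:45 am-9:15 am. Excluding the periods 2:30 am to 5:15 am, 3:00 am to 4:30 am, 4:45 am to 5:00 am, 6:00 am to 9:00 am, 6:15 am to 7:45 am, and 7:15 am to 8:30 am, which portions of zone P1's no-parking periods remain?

A, merged: 2:00 am–4:15 am, 6:30 am–10:00 am.
B, merged: 2:30 am–5:15 am, 6:00 am–9:00 am.
2:00 am–4:15 am \ B = 2:00 am–2:30 am.
6:30 am–10:00 am \ B = 9:00 am–10:00 am.

2:00 am–2:30 am, 9:00 am–10:00 am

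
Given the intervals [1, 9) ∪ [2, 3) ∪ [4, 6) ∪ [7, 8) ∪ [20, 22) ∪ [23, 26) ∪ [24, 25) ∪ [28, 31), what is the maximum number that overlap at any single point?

At 2, 2 of the intervals are simultaneously active.
No point has more.

2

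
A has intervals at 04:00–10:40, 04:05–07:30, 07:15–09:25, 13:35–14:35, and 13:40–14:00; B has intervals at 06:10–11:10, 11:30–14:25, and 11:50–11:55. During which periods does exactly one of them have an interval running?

First set merges to 04:00-10:40, 13:35-14:35.
Second set merges to 06:10-11:10, 11:30-14:25.
A but not B: 04:00-06:10, 14:25-14:35.
B but not A: 10:40-11:10, 11:30-13:35.
Combining gives A △ B.

04:00-06:10, 10:40-11:10, 11:30-13:35, 14:25-14:35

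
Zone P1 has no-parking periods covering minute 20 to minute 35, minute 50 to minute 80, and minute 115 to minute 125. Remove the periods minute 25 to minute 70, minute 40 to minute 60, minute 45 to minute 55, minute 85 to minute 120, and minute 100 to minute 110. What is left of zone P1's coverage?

B, merged: minute 25 to minute 70, minute 85 to minute 120.
minute 20 to minute 35 \ B = minute 20 to minute 25.
minute 50 to minute 80 \ B = minute 70 to minute 80.
minute 115 to minute 125 \ B = minute 120 to minute 125.

minute 20 to minute 25, minute 70 to minute 80, minute 120 to minute 125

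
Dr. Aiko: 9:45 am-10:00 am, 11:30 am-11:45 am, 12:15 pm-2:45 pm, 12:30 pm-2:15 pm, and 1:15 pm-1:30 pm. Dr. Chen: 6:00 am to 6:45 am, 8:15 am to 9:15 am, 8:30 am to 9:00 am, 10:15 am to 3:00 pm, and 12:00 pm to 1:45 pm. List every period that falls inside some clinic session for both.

11:30 am–11:45 am, 12:15 pm–2:45 pm

Merge the first list: 9:45 am–10:00 am, 11:30 am–11:45 am, 12:15 pm–2:45 pm.
Merge the second list: 6:00 am–6:45 am, 8:15 am–9:15 am, 10:15 am–3:00 pm.
9:45 am–10:00 am meets no B interval.
11:30 am–11:45 am ∩ B → 11:30 am–11:45 am.
12:15 pm–2:45 pm ∩ B → 12:15 pm–2:45 pm.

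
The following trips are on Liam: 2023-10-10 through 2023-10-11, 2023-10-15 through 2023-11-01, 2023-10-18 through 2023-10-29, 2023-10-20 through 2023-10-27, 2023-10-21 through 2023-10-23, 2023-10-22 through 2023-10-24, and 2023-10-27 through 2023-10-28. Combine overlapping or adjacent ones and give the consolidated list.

2023-10-15 through 2023-11-01 is disjoint → start new block.
2023-10-18 through 2023-10-29 overlaps/touches 2023-10-15 through 2023-11-01 → extend to 2023-10-15 through 2023-11-01.
2023-10-20 through 2023-10-27 overlaps/touches 2023-10-15 through 2023-11-01 → extend to 2023-10-15 through 2023-11-01.
2023-10-21 through 2023-10-23 overlaps/touches 2023-10-15 through 2023-11-01 → extend to 2023-10-15 through 2023-11-01.
2023-10-22 through 2023-10-24 overlaps/touches 2023-10-15 through 2023-11-01 → extend to 2023-10-15 through 2023-11-01.
2023-10-27 through 2023-10-28 overlaps/touches 2023-10-15 through 2023-11-01 → extend to 2023-10-15 through 2023-11-01.

2023-10-10 through 2023-10-11, 2023-10-15 through 2023-11-01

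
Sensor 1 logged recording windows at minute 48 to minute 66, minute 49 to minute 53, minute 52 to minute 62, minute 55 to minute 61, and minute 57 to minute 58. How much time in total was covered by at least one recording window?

18 minutes

Merged: minute 48 to minute 66.
Length: 18 minutes.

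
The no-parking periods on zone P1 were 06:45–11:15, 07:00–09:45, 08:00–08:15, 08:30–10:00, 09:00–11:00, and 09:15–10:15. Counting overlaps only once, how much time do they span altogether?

Merged: 06:45–11:15.
Length: 4 h 30 min.

4 h 30 min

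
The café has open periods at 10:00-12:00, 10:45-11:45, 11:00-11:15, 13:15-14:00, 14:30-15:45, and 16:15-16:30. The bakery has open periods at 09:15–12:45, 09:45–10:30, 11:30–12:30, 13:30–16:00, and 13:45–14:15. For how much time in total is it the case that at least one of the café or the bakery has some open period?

6 h 30 min

A, merged: 10:00-12:00, 13:15-14:00, 14:30-15:45, 16:15-16:30.
B, merged: 09:15-12:45, 13:30-16:00.
A ∪ B = 09:15-12:45, 13:15-16:00, 16:15-16:30.
Total: 3 h 30 min + 2 h 45 min + 15 min = 6 h 30 min.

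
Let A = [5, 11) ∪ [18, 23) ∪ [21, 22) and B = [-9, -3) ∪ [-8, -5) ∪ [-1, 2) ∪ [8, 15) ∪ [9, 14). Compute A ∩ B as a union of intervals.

[8, 11)

A, merged: [5, 11), [18, 23).
B, merged: [-9, -3), [-1, 2), [8, 15).
[5, 11) overlaps B on [8, 11).
[18, 23) falls entirely outside B.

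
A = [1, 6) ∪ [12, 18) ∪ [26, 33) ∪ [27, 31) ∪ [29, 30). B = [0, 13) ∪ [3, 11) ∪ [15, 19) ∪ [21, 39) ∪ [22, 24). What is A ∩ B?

First set merges to [1, 6), [12, 18), [26, 33).
Second set merges to [0, 13), [15, 19), [21, 39).
[1, 6) meets the second set on [1, 6).
[12, 18) meets the second set on [12, 13), [15, 18).
[26, 33) meets the second set on [26, 33).

[1, 6) ∪ [12, 13) ∪ [15, 18) ∪ [26, 33)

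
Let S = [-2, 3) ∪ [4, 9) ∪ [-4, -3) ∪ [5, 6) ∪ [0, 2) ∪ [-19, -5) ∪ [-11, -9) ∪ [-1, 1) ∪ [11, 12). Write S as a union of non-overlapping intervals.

Sort by start: [-19, -5), [-11, -9), [-4, -3), [-2, 3), [-1, 1), [0, 2), [4, 9), [5, 6), [11, 12).
[-11, -9) overlaps/touches [-19, -5) → extend to [-19, -5).
[-4, -3) is disjoint → start new block.
[-2, 3) is disjoint → start new block.
[-1, 1) overlaps/touches [-2, 3) → extend to [-2, 3).
[0, 2) overlaps/touches [-2, 3) → extend to [-2, 3).
[4, 9) is disjoint → start new block.
[5, 6) overlaps/touches [4, 9) → extend to [4, 9).
[11, 12) is disjoint → start new block.

[-19, -5) ∪ [-4, -3) ∪ [-2, 3) ∪ [4, 9) ∪ [11, 12)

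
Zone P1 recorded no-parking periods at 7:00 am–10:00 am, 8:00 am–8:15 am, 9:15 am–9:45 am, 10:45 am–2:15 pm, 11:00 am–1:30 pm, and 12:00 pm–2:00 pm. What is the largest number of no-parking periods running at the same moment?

3

At 12:00 pm, 3 of the intervals are simultaneously active.
No point has more.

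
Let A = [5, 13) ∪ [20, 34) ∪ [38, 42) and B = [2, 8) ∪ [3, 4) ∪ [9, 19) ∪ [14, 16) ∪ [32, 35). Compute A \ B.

B, merged: [2, 8), [9, 19), [32, 35).
[5, 13) minus B → [8, 9).
[20, 34) minus B → [20, 32).
[38, 42): no B overlap → unchanged.

[8, 9) ∪ [20, 32) ∪ [38, 42)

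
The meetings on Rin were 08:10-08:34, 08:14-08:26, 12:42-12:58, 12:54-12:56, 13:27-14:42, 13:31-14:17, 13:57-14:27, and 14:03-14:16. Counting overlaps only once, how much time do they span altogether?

Merged: 08:10–08:34, 12:42–12:58, 13:27–14:42.
Lengths: 24 min + 16 min + 1 h 15 min = 1 h 55 min.

1 h 55 min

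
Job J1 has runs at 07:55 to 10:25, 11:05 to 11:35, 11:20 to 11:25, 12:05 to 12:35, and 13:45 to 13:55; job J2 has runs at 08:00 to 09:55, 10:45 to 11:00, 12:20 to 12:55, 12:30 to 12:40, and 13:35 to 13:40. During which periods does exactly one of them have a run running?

Merge the first list: 07:55–10:25, 11:05–11:35, 12:05–12:35, 13:45–13:55.
Merge the second list: 08:00–09:55, 10:45–11:00, 12:20–12:55, 13:35–13:40.
A \ B = 07:55–08:00, 09:55–10:25, 11:05–11:35, 12:05–12:20, 13:45–13:55.
B \ A = 10:45–11:00, 12:35–12:55, 13:35–13:40.
Union of the two gives the symmetric difference.

07:55–08:00, 09:55–10:25, 10:45–11:00, 11:05–11:35, 12:05–12:20, 12:35–12:55, 13:35–13:40, 13:45–13:55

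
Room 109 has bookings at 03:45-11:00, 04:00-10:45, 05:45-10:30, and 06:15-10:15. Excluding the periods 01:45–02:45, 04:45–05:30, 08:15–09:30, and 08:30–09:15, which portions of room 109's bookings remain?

03:45–04:45, 05:30–08:15, 09:30–11:00

First set merges to 03:45–11:00.
Second set merges to 01:45–02:45, 04:45–05:30, 08:15–09:30.
03:45–11:00 minus B → 03:45–04:45, 05:30–08:15, 09:30–11:00.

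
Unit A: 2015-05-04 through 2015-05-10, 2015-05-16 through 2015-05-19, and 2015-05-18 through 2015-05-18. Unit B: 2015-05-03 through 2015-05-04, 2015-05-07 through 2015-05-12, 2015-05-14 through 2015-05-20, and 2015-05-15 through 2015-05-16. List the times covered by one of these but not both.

2015-05-03 through 2015-05-03, 2015-05-05 through 2015-05-06, 2015-05-11 through 2015-05-12, 2015-05-14 through 2015-05-15, 2015-05-20 through 2015-05-20

Merge the first list: 2015-05-04 through 2015-05-10, 2015-05-16 through 2015-05-19.
Merge the second list: 2015-05-03 through 2015-05-04, 2015-05-07 through 2015-05-12, 2015-05-14 through 2015-05-20.
A but not B: 2015-05-05 through 2015-05-06.
B but not A: 2015-05-03 through 2015-05-03, 2015-05-11 through 2015-05-12, 2015-05-14 through 2015-05-15, 2015-05-20 through 2015-05-20.
Combining gives A △ B.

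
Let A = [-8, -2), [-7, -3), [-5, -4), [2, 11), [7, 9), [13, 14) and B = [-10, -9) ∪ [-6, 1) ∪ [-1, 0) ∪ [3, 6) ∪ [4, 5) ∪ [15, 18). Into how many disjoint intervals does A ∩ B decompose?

2

A, merged: [-8, -2), [2, 11), [13, 14).
B, merged: [-10, -9), [-6, 1), [3, 6), [15, 18).
A ∩ B = [-6, -2), [3, 6).
That is 2 disjoint pieces.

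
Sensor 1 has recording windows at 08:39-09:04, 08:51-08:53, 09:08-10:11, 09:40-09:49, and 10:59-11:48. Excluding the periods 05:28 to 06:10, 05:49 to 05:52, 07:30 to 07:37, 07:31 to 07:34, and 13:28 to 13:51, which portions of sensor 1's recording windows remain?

08:39–09:04, 09:08–10:11, 10:59–11:48

First set merges to 08:39–09:04, 09:08–10:11, 10:59–11:48.
Second set merges to 05:28–06:10, 07:30–07:37, 13:28–13:51.
08:39–09:04 is untouched.
09:08–10:11 is untouched.
10:59–11:48 is untouched.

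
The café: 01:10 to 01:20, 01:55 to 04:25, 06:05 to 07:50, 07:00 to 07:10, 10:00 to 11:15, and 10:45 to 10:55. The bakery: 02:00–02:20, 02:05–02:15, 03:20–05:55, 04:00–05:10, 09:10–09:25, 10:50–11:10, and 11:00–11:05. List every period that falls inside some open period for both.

A, merged: 01:10–01:20, 01:55–04:25, 06:05–07:50, 10:00–11:15.
B, merged: 02:00–02:20, 03:20–05:55, 09:10–09:25, 10:50–11:10.
01:10–01:20: no overlap with the second set.
01:55–04:25 meets the second set on 02:00–02:20, 03:20–04:25.
06:05–07:50: no overlap with the second set.
10:00–11:15 meets the second set on 10:50–11:10.

02:00–02:20, 03:20–04:25, 10:50–11:10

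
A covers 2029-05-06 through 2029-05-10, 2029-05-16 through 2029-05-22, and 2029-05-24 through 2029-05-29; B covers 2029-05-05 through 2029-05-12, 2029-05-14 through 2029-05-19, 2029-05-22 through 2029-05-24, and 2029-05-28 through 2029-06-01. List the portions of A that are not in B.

2029-05-20 through 2029-05-21, 2029-05-25 through 2029-05-27

2029-05-06 through 2029-05-10: entirely removed.
2029-05-16 through 2029-05-22 \ B = 2029-05-20 through 2029-05-21.
2029-05-24 through 2029-05-29 \ B = 2029-05-25 through 2029-05-27.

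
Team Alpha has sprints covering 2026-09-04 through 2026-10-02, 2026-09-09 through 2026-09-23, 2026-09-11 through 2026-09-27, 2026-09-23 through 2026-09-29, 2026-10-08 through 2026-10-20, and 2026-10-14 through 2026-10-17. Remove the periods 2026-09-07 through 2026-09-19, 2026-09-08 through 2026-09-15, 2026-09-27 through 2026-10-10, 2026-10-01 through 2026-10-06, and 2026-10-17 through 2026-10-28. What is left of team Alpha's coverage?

2026-09-04 through 2026-09-06, 2026-09-20 through 2026-09-26, 2026-10-11 through 2026-10-16

First set merges to 2026-09-04 through 2026-10-02, 2026-10-08 through 2026-10-20.
Second set merges to 2026-09-07 through 2026-09-19, 2026-09-27 through 2026-10-10, 2026-10-17 through 2026-10-28.
2026-09-04 through 2026-10-02 \ B = 2026-09-04 through 2026-09-06, 2026-09-20 through 2026-09-26.
2026-10-08 through 2026-10-20 \ B = 2026-10-11 through 2026-10-16.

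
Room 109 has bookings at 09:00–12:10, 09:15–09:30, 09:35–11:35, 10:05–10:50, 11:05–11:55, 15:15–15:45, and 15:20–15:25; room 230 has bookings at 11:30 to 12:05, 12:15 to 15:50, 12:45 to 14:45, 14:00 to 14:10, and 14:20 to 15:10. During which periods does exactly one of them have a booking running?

09:00-11:30, 12:05-12:10, 12:15-15:15, 15:45-15:50

First set merges to 09:00-12:10, 15:15-15:45.
Second set merges to 11:30-12:05, 12:15-15:50.
A but not B: 09:00-11:30, 12:05-12:10.
B but not A: 12:15-15:15, 15:45-15:50.
Combining gives A △ B.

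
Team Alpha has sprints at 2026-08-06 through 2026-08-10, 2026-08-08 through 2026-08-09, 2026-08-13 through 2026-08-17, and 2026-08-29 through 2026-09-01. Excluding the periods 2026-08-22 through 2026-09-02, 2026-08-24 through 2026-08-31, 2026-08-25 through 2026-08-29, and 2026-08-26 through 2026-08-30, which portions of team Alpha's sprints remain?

2026-08-06 through 2026-08-10, 2026-08-13 through 2026-08-17

A, merged: 2026-08-06 through 2026-08-10, 2026-08-13 through 2026-08-17, 2026-08-29 through 2026-09-01.
B, merged: 2026-08-22 through 2026-09-02.
2026-08-06 through 2026-08-10: no B overlap → unchanged.
2026-08-13 through 2026-08-17: no B overlap → unchanged.
2026-08-29 through 2026-09-01: fully covered by B → removed.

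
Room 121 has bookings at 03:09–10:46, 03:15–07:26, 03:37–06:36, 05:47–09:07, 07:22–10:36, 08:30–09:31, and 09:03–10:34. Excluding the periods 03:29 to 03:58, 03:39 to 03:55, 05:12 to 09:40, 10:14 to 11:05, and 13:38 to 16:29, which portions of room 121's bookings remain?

03:09-03:29, 03:58-05:12, 09:40-10:14

Merge the first list: 03:09-10:46.
Merge the second list: 03:29-03:58, 05:12-09:40, 10:14-11:05, 13:38-16:29.
03:09-10:46 minus B → 03:09-03:29, 03:58-05:12, 09:40-10:14.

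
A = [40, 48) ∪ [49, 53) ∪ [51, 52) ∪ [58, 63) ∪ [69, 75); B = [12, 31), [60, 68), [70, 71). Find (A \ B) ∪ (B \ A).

First set merges to [40, 48), [49, 53), [58, 63), [69, 75).
Only in the first: [40, 48), [49, 53), [58, 60), [69, 70), [71, 75).
Only in the second: [12, 31), [63, 68).
Together these are the periods covered by exactly one.

[12, 31) ∪ [40, 48) ∪ [49, 53) ∪ [58, 60) ∪ [63, 68) ∪ [69, 70) ∪ [71, 75)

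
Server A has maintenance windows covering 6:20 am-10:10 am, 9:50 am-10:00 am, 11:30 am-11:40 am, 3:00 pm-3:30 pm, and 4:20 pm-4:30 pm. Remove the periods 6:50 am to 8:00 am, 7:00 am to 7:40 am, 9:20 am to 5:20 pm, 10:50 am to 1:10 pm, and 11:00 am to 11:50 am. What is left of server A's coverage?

First set merges to 6:20 am–10:10 am, 11:30 am–11:40 am, 3:00 pm–3:30 pm, 4:20 pm–4:30 pm.
Second set merges to 6:50 am–8:00 am, 9:20 am–5:20 pm.
6:20 am–10:10 am with B removed leaves 6:20 am–6:50 am, 8:00 am–9:20 am.
11:30 am–11:40 am lies entirely inside B → drops out.
3:00 pm–3:30 pm lies entirely inside B → drops out.
4:20 pm–4:30 pm lies entirely inside B → drops out.

6:20 am–6:50 am, 8:00 am–9:20 am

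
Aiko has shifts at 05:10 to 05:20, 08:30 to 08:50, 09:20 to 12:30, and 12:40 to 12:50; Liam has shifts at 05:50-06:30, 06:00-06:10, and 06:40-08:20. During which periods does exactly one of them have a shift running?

Second set merges to 05:50–06:30, 06:40–08:20.
Only in the first: 05:10–05:20, 08:30–08:50, 09:20–12:30, 12:40–12:50.
Only in the second: 05:50–06:30, 06:40–08:20.
Together these are the periods covered by exactly one.

05:10–05:20, 05:50–06:30, 06:40–08:20, 08:30–08:50, 09:20–12:30, 12:40–12:50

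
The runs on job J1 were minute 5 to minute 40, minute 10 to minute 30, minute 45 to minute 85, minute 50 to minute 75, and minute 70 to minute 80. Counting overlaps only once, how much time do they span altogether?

75 minutes

Merged: minute 5 to minute 40, minute 45 to minute 85.
Lengths: 35 minutes + 40 minutes = 75 minutes.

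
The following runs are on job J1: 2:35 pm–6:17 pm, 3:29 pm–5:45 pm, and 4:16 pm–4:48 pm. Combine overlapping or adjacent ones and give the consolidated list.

2:35 pm–6:17 pm

3:29 pm–5:45 pm overlaps/touches 2:35 pm–6:17 pm → extend to 2:35 pm–6:17 pm.
4:16 pm–4:48 pm overlaps/touches 2:35 pm–6:17 pm → extend to 2:35 pm–6:17 pm.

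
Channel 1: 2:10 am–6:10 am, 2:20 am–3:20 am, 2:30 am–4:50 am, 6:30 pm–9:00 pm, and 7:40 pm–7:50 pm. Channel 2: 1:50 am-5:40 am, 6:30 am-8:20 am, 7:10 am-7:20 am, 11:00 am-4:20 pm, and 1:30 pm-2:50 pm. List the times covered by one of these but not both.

1:50 am-2:10 am, 5:40 am-6:10 am, 6:30 am-8:20 am, 11:00 am-4:20 pm, 6:30 pm-9:00 pm

Merge the first list: 2:10 am-6:10 am, 6:30 pm-9:00 pm.
Merge the second list: 1:50 am-5:40 am, 6:30 am-8:20 am, 11:00 am-4:20 pm.
A \ B = 5:40 am-6:10 am, 6:30 pm-9:00 pm.
B \ A = 1:50 am-2:10 am, 6:30 am-8:20 am, 11:00 am-4:20 pm.
Union of the two gives the symmetric difference.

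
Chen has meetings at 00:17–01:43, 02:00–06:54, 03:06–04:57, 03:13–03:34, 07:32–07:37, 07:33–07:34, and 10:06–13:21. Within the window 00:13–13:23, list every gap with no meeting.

00:13–00:17, 01:43–02:00, 06:54–07:32, 07:37–10:06, 13:21–13:23

Covered (merged): 00:17–01:43, 02:00–06:54, 07:32–07:37, 10:06–13:21.
Gaps within 00:13–13:23: 00:13–00:17, 01:43–02:00, 06:54–07:32, 07:37–10:06, 13:21–13:23.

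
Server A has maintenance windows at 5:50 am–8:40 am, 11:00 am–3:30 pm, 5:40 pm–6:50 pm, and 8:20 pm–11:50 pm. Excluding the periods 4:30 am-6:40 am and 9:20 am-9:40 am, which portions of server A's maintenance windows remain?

5:50 am-8:40 am minus B → 6:40 am-8:40 am.
11:00 am-3:30 pm: no B overlap → unchanged.
5:40 pm-6:50 pm: no B overlap → unchanged.
8:20 pm-11:50 pm: no B overlap → unchanged.

6:40 am-8:40 am, 11:00 am-3:30 pm, 5:40 pm-6:50 pm, 8:20 pm-11:50 pm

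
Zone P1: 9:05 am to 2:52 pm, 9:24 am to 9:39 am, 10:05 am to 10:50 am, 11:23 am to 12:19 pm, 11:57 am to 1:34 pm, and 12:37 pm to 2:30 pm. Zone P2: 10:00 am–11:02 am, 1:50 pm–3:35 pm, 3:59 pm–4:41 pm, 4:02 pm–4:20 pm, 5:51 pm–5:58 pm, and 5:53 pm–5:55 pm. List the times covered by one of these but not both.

First set merges to 9:05 am–2:52 pm.
Second set merges to 10:00 am–11:02 am, 1:50 pm–3:35 pm, 3:59 pm–4:41 pm, 5:51 pm–5:58 pm.
A but not B: 9:05 am–10:00 am, 11:02 am–1:50 pm.
B but not A: 2:52 pm–3:35 pm, 3:59 pm–4:41 pm, 5:51 pm–5:58 pm.
Combining gives A △ B.

9:05 am–10:00 am, 11:02 am–1:50 pm, 2:52 pm–3:35 pm, 3:59 pm–4:41 pm, 5:51 pm–5:58 pm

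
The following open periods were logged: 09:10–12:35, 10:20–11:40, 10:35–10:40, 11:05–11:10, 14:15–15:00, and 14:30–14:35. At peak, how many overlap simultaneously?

Walk the sorted start/end points keeping a running depth.
The depth first hits 3 at 10:35.

3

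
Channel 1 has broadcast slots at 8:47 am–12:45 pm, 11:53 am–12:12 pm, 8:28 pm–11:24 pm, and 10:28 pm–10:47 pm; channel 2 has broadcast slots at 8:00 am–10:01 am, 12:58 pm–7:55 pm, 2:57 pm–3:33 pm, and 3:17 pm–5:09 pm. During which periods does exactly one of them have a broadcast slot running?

First set merges to 8:47 am-12:45 pm, 8:28 pm-11:24 pm.
Second set merges to 8:00 am-10:01 am, 12:58 pm-7:55 pm.
A \ B = 10:01 am-12:45 pm, 8:28 pm-11:24 pm.
B \ A = 8:00 am-8:47 am, 12:58 pm-7:55 pm.
Union of the two gives the symmetric difference.

8:00 am-8:47 am, 10:01 am-12:45 pm, 12:58 pm-7:55 pm, 8:28 pm-11:24 pm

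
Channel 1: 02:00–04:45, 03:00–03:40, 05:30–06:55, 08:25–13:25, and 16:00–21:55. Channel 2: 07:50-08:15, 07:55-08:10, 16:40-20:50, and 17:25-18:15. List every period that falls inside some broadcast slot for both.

First set merges to 02:00-04:45, 05:30-06:55, 08:25-13:25, 16:00-21:55.
Second set merges to 07:50-08:15, 16:40-20:50.
02:00-04:45: no overlap with the second set.
05:30-06:55: no overlap with the second set.
08:25-13:25: no overlap with the second set.
16:00-21:55 meets the second set on 16:40-20:50.

16:40-20:50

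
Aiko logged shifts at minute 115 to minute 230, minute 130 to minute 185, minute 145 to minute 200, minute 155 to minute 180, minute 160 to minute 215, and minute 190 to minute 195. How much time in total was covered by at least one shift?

Merged: minute 115 to minute 230.
Length: 115 minutes.

115 minutes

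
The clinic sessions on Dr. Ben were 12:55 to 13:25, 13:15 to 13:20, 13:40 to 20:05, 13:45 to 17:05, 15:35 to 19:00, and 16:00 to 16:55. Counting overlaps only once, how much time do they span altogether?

6 h 55 min

Merged: 12:55–13:25, 13:40–20:05.
Lengths: 30 min + 6 h 25 min = 6 h 55 min.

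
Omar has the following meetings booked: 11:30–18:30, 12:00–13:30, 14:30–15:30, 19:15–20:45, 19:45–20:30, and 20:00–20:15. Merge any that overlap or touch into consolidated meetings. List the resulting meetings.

11:30–18:30, 19:15–20:45

12:00–13:30 overlaps/touches 11:30–18:30 → extend to 11:30–18:30.
14:30–15:30 overlaps/touches 11:30–18:30 → extend to 11:30–18:30.
19:15–20:45 is disjoint → start new block.
19:45–20:30 overlaps/touches 19:15–20:45 → extend to 19:15–20:45.
20:00–20:15 overlaps/touches 19:15–20:45 → extend to 19:15–20:45.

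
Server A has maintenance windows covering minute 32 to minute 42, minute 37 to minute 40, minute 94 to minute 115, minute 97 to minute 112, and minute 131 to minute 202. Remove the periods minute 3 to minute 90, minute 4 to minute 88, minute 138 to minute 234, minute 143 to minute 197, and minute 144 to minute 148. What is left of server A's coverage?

Merge the first list: minute 32 to minute 42, minute 94 to minute 115, minute 131 to minute 202.
Merge the second list: minute 3 to minute 90, minute 138 to minute 234.
minute 32 to minute 42 lies entirely inside B → drops out.
minute 94 to minute 115 is untouched.
minute 131 to minute 202 with B removed leaves minute 131 to minute 138.

minute 94 to minute 115, minute 131 to minute 138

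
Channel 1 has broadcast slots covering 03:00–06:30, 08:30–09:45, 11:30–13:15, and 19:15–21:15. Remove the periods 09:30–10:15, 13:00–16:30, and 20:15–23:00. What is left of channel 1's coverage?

03:00–06:30, 08:30–09:30, 11:30–13:00, 19:15–20:15

03:00–06:30: no B overlap → unchanged.
08:30–09:45 minus B → 08:30–09:30.
11:30–13:15 minus B → 11:30–13:00.
19:15–21:15 minus B → 19:15–20:15.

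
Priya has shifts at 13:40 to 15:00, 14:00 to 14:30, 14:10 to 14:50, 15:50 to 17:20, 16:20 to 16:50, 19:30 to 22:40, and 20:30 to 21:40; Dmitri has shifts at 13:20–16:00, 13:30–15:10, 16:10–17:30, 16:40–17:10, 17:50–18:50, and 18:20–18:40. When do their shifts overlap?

13:40–15:00, 15:50–16:00, 16:10–17:20

A, merged: 13:40–15:00, 15:50–17:20, 19:30–22:40.
B, merged: 13:20–16:00, 16:10–17:30, 17:50–18:50.
13:40–15:00 meets the second set on 13:40–15:00.
15:50–17:20 meets the second set on 15:50–16:00, 16:10–17:20.
19:30–22:40: no overlap with the second set.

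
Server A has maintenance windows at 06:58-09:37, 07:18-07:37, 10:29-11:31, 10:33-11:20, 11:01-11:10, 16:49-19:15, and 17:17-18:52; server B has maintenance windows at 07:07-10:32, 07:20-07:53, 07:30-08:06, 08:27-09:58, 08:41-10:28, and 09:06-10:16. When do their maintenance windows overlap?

A, merged: 06:58–09:37, 10:29–11:31, 16:49–19:15.
B, merged: 07:07–10:32.
06:58–09:37 ∩ B → 07:07–09:37.
10:29–11:31 ∩ B → 10:29–10:32.
16:49–19:15 meets no B interval.

07:07–09:37, 10:29–10:32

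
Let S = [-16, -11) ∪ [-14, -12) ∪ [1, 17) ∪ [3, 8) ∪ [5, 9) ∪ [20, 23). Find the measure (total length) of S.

Merged: [-16, -11), [1, 17), [20, 23).
Lengths: 5 + 16 + 3 = 24.

24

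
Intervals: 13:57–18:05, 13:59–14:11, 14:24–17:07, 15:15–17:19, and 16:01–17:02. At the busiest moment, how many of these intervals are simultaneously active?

4

Sweep endpoints in order; track running count of active intervals.
Peak of 4 reached at 16:01.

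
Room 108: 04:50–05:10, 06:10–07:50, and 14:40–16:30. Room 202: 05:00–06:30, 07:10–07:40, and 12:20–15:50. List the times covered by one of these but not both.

04:50-05:00, 05:10-06:10, 06:30-07:10, 07:40-07:50, 12:20-14:40, 15:50-16:30

Only in the first: 04:50-05:00, 06:30-07:10, 07:40-07:50, 15:50-16:30.
Only in the second: 05:10-06:10, 12:20-14:40.
Together these are the periods covered by exactly one.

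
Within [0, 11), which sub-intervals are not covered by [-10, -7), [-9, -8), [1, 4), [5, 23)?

Covered (merged): [-10, -7), [1, 4), [5, 23).
Complement within [0, 11): [0, 1), [4, 5).

[0, 1) ∪ [4, 5)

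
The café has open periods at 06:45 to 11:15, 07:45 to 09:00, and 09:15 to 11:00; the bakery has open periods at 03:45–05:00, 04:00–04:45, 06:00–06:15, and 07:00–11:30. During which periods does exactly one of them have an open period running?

Merge the first list: 06:45-11:15.
Merge the second list: 03:45-05:00, 06:00-06:15, 07:00-11:30.
A \ B = 06:45-07:00.
B \ A = 03:45-05:00, 06:00-06:15, 11:15-11:30.
Union of the two gives the symmetric difference.

03:45-05:00, 06:00-06:15, 06:45-07:00, 11:15-11:30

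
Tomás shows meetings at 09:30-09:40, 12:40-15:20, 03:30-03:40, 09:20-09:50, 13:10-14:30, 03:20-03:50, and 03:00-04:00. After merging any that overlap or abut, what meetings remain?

Sort by start: 03:00–04:00, 03:20–03:50, 03:30–03:40, 09:20–09:50, 09:30–09:40, 12:40–15:20, 13:10–14:30.
03:20–03:50 overlaps/touches 03:00–04:00 → extend to 03:00–04:00.
03:30–03:40 overlaps/touches 03:00–04:00 → extend to 03:00–04:00.
09:20–09:50 is disjoint → start new block.
09:30–09:40 overlaps/touches 09:20–09:50 → extend to 09:20–09:50.
12:40–15:20 is disjoint → start new block.
13:10–14:30 overlaps/touches 12:40–15:20 → extend to 12:40–15:20.

03:00–04:00, 09:20–09:50, 12:40–15:20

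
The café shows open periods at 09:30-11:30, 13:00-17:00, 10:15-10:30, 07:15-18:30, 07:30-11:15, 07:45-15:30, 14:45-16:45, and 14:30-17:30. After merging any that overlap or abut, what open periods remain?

Sort by start: 07:15–18:30, 07:30–11:15, 07:45–15:30, 09:30–11:30, 10:15–10:30, 13:00–17:00, 14:30–17:30, 14:45–16:45.
07:30–11:15 overlaps/touches 07:15–18:30 → extend to 07:15–18:30.
07:45–15:30 overlaps/touches 07:15–18:30 → extend to 07:15–18:30.
09:30–11:30 overlaps/touches 07:15–18:30 → extend to 07:15–18:30.
10:15–10:30 overlaps/touches 07:15–18:30 → extend to 07:15–18:30.
13:00–17:00 overlaps/touches 07:15–18:30 → extend to 07:15–18:30.
14:30–17:30 overlaps/touches 07:15–18:30 → extend to 07:15–18:30.
14:45–16:45 overlaps/touches 07:15–18:30 → extend to 07:15–18:30.

07:15–18:30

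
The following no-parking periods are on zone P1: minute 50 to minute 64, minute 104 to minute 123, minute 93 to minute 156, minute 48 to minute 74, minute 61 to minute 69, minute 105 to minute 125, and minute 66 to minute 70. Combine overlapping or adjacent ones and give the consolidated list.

minute 48 to minute 74, minute 93 to minute 156

Sort by start: minute 48 to minute 74, minute 50 to minute 64, minute 61 to minute 69, minute 66 to minute 70, minute 93 to minute 156, minute 104 to minute 123, minute 105 to minute 125.
minute 50 to minute 64 overlaps/touches minute 48 to minute 74 → extend to minute 48 to minute 74.
minute 61 to minute 69 overlaps/touches minute 48 to minute 74 → extend to minute 48 to minute 74.
minute 66 to minute 70 overlaps/touches minute 48 to minute 74 → extend to minute 48 to minute 74.
minute 93 to minute 156 is disjoint → start new block.
minute 104 to minute 123 overlaps/touches minute 93 to minute 156 → extend to minute 93 to minute 156.
minute 105 to minute 125 overlaps/touches minute 93 to minute 156 → extend to minute 93 to minute 156.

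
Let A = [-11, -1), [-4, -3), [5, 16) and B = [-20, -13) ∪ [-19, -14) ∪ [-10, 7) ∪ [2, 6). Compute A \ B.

[-11, -10) ∪ [7, 16)

A, merged: [-11, -1), [5, 16).
B, merged: [-20, -13), [-10, 7).
[-11, -1) minus B → [-11, -10).
[5, 16) minus B → [7, 16).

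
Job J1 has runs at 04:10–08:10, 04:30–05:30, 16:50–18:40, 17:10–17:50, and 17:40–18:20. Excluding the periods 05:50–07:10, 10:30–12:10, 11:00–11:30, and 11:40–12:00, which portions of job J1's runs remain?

04:10–05:50, 07:10–08:10, 16:50–18:40

A, merged: 04:10–08:10, 16:50–18:40.
B, merged: 05:50–07:10, 10:30–12:10.
04:10–08:10 with B removed leaves 04:10–05:50, 07:10–08:10.
16:50–18:40 is untouched.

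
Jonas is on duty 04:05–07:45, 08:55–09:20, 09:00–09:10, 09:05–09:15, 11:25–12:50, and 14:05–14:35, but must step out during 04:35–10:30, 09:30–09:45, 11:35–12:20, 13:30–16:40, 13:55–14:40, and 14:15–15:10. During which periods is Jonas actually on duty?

First set merges to 04:05-07:45, 08:55-09:20, 11:25-12:50, 14:05-14:35.
Second set merges to 04:35-10:30, 11:35-12:20, 13:30-16:40.
04:05-07:45 minus B → 04:05-04:35.
08:55-09:20: fully covered by B → removed.
11:25-12:50 minus B → 11:25-11:35, 12:20-12:50.
14:05-14:35: fully covered by B → removed.

04:05-04:35, 11:25-11:35, 12:20-12:50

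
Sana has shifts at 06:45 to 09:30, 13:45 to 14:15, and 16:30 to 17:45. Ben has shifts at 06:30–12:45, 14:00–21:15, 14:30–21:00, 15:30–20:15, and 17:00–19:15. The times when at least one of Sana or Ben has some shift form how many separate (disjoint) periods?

2

Second set merges to 06:30–12:45, 14:00–21:15.
A ∪ B = 06:30–12:45, 13:45–21:15.
That is 2 disjoint pieces.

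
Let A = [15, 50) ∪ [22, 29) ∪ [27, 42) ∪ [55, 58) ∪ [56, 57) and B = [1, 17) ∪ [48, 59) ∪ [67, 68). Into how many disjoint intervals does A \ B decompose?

1

First set merges to [15, 50), [55, 58).
A \ B = [17, 48).
That is 1 disjoint piece.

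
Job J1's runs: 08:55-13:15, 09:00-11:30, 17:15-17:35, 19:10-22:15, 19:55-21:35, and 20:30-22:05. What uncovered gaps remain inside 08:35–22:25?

08:35–08:55, 13:15–17:15, 17:35–19:10, 22:15–22:25

Covered (merged): 08:55–13:15, 17:15–17:35, 19:10–22:15.
Complement within 08:35–22:25: 08:35–08:55, 13:15–17:15, 17:35–19:10, 22:15–22:25.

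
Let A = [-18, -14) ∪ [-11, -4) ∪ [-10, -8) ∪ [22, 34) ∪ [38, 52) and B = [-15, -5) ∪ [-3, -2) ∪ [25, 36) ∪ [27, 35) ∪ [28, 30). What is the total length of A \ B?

21

Merge the first list: [-18, -14), [-11, -4), [22, 34), [38, 52).
Merge the second list: [-15, -5), [-3, -2), [25, 36).
A \ B = [-18, -15), [-5, -4), [22, 25), [38, 52).
Total: 3 + 1 + 3 + 14 = 21.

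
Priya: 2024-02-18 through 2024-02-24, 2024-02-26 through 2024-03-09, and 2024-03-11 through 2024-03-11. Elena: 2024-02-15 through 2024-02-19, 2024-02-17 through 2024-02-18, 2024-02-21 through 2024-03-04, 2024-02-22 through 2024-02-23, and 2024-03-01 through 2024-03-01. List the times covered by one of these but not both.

B, merged: 2024-02-15 through 2024-02-19, 2024-02-21 through 2024-03-04.
Only in the first: 2024-02-20 through 2024-02-20, 2024-03-05 through 2024-03-09, 2024-03-11 through 2024-03-11.
Only in the second: 2024-02-15 through 2024-02-17, 2024-02-25 through 2024-02-25.
Together these are the periods covered by exactly one.

2024-02-15 through 2024-02-17, 2024-02-20 through 2024-02-20, 2024-02-25 through 2024-02-25, 2024-03-05 through 2024-03-09, 2024-03-11 through 2024-03-11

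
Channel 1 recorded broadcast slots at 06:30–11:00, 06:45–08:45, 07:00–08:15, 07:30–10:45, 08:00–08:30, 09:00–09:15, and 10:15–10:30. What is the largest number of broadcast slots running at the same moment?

5

Walk the sorted start/end points keeping a running depth.
The depth first hits 5 at 08:00.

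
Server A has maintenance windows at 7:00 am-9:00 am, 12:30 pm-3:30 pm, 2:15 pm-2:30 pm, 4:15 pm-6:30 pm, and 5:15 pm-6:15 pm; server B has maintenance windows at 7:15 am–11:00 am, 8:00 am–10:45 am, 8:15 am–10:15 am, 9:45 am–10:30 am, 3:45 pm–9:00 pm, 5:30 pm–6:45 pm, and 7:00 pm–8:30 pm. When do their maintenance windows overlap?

A, merged: 7:00 am–9:00 am, 12:30 pm–3:30 pm, 4:15 pm–6:30 pm.
B, merged: 7:15 am–11:00 am, 3:45 pm–9:00 pm.
7:00 am–9:00 am meets the second set on 7:15 am–9:00 am.
12:30 pm–3:30 pm: no overlap with the second set.
4:15 pm–6:30 pm meets the second set on 4:15 pm–6:30 pm.

7:15 am–9:00 am, 4:15 pm–6:30 pm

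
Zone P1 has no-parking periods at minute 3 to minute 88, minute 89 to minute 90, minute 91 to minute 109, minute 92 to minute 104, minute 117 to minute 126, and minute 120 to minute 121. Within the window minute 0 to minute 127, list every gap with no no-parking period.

minute 0 to minute 3, minute 88 to minute 89, minute 90 to minute 91, minute 109 to minute 117, minute 126 to minute 127

The merged coverage is minute 3 to minute 88, minute 89 to minute 90, minute 91 to minute 109, minute 117 to minute 126.
Uncovered inside minute 0 to minute 127: minute 0 to minute 3, minute 88 to minute 89, minute 90 to minute 91, minute 109 to minute 117, minute 126 to minute 127.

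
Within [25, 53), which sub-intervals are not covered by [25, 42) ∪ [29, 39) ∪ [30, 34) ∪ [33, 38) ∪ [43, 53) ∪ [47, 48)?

Covered (merged): [25, 42), [43, 53).
Gaps within [25, 53): [42, 43).

[42, 43)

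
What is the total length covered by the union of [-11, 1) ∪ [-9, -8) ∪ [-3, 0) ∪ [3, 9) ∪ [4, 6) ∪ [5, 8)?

18

Merged: [-11, 1), [3, 9).
Lengths: 12 + 6 = 18.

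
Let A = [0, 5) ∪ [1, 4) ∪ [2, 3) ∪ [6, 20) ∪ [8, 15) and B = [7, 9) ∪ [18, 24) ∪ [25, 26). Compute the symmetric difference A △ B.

[0, 5) ∪ [6, 7) ∪ [9, 18) ∪ [20, 24) ∪ [25, 26)

A, merged: [0, 5), [6, 20).
A but not B: [0, 5), [6, 7), [9, 18).
B but not A: [20, 24), [25, 26).
Combining gives A △ B.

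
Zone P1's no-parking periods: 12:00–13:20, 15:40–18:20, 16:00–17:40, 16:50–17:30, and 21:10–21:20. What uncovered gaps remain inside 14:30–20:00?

14:30–15:40, 18:20–20:00

Covered (merged): 12:00–13:20, 15:40–18:20, 21:10–21:20.
Complement within 14:30–20:00: 14:30–15:40, 18:20–20:00.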